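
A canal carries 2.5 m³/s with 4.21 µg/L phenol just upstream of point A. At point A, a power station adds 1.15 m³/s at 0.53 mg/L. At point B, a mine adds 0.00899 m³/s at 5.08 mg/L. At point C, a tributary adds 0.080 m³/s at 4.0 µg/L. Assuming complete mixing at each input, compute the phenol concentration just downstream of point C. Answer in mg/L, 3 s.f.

0.178 mg/L

4.21 µg/L = 0.00421 mg/L.
After input A: C = (2.5·0.00421 + 1.15·0.53) / 3.65 = 0.1699 mg/L.
After input B: C = (3.65·0.1699 + 0.00899·5.08) / 3.659 = 0.1819 mg/L.
4.0 µg/L = 0.004 mg/L.
After input C: C = (3.659·0.1819 + 0.08·0.004) / 3.739 = 0.1781 mg/L.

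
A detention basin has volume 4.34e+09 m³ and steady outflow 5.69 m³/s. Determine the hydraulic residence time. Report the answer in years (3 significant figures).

Q = 5.69 m³/s × 3.156e+07 s/yr = 1.796e+08 m³/yr.
Hydraulic residence time τ = V/Q = 4.34e+09/1.796e+08 = 24.17 yr.

24.2 yr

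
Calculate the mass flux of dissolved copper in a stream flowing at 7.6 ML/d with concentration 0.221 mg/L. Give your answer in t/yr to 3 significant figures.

0.613 t/yr

7.6 ML/d = 0.08796 m³/s.
Mass flux = Q·C = 0.08796 m³/s × 0.221 g/m³ = 0.01944 g/s.
= 0.01944 g/s × 31.56 = 0.6135 t/yr.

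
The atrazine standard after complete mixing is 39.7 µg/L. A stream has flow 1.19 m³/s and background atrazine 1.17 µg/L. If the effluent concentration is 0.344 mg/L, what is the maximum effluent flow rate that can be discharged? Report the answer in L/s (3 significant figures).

1.17 µg/L = 0.00117 mg/L.
39.7 µg/L = 0.0397 mg/L.
Mass balance at complete mixing: C_std·(Q_w + Q_r) = Q_w·C_e + Q_r·C_b.
Rearranging, Q_w = Q_r·(C_std − C_b)/(C_e − C_std) = 1.19·(0.0397 − 0.00117) / (0.344 − 0.0397) = 0.1507 m³/s.
= 150.7 L/s.

151 L/s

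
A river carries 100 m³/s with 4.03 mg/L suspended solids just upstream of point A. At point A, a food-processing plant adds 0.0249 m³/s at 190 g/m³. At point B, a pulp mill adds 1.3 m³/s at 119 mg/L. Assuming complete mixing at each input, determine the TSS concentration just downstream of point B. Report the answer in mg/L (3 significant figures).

5.55 mg/L

After input A: C = (100·4.03 + 0.0249·190) / 100 = 4.076 mg/L.
After input B: C = (100·4.076 + 1.3·119) / 101.3 = 5.551 mg/L.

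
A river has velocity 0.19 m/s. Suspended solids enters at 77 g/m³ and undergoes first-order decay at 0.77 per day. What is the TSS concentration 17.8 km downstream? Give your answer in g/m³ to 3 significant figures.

33.4 g/m³

Travel time t = 17.8 km / 0.19 m/s = 1.78e+04/0.19 = 9.368e+04 s = 1.084 d.
First-order decay: C = 77·exp(−0.77·1.084) = 77·0.4339 = 33.41 g/m³.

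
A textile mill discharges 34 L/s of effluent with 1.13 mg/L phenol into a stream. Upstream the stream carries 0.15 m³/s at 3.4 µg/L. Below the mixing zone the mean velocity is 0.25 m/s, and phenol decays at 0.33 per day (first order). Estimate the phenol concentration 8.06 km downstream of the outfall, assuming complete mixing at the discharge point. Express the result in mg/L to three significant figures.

0.187 mg/L

34 L/s = 0.034 m³/s.
3.4 µg/L = 0.0034 mg/L.
After complete mixing, C₀ = (0.034·1.13 + 0.15·0.0034) / 0.184 = 0.2116 mg/L.
Travel time t = 8060 m / 0.25 m/s = 3.224e+04 s = 0.3731 d.
C = 0.2116·exp(−0.33·0.3731) = 0.2116·0.8841 = 0.1871 mg/L.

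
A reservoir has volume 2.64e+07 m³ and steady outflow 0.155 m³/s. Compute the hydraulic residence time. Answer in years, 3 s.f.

5.40 yr

Q = 0.155 m³/s × 3.156e+07 s/yr = 4.891e+06 m³/yr.
Hydraulic residence time τ = V/Q = 2.64e+07/4.891e+06 = 5.397 yr.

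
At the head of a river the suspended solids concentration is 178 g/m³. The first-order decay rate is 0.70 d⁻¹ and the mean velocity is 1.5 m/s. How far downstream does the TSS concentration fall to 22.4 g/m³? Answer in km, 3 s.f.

384 km

From C = C₀·e^(−kt), t = ln(C₀/C)/k = ln(178/22.4)/0.70 = 2.073/0.70 = 2.961 d.
Distance = v·t = 1.5 m/s × 2.558e+05 s = 3.837e+05 m = 383.7 km.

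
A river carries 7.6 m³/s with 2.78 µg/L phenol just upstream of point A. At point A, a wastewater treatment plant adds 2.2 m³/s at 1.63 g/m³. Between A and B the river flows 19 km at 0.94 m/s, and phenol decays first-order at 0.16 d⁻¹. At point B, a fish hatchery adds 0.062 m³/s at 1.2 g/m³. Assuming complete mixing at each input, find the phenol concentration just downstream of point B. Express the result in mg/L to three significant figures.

2.78 µg/L = 0.00278 mg/L.
After input A: C = (7.6·0.00278 + 2.2·1.63) / 9.8 = 0.3681 mg/L.
Over the 19 km reach to input B (t = 2.021e+04 s = 0.2339 d), decay gives C = 0.3681·exp(−0.16·0.2339) = 0.3546 mg/L.
After input B: C = (9.8·0.3546 + 0.062·1.2) / 9.862 = 0.3599 mg/L.

0.360 mg/L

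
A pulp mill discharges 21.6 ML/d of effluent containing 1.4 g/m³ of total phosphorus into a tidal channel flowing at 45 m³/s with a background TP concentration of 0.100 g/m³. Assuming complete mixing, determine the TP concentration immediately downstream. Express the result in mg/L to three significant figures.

21.6 ML/d = 0.25 m³/s.
By mass balance at complete mixing, C = (0.25·1.4 + 45·0.1) / (0.25 + 45) = 4.85/45.25 = 0.1072 mg/L.

0.107 mg/L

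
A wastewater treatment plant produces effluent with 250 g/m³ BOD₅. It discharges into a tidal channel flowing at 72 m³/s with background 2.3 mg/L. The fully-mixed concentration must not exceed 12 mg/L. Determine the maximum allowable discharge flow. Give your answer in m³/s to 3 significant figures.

Mass balance at complete mixing: C_std·(Q_w + Q_r) = Q_w·C_e + Q_r·C_b.
Rearranging, Q_w = Q_r·(C_std − C_b)/(C_e − C_std) = 72·(12 − 2.3) / (250 − 12) = 2.934 m³/s.

2.93 m³/s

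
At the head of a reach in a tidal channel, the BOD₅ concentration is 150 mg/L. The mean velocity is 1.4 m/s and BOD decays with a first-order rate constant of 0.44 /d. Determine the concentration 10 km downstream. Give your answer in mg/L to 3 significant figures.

Travel time t = 10 km / 1.4 m/s = 1e+04/1.4 = 7143 s = 0.08267 d.
First-order decay: C = 150·exp(−0.44·0.08267) = 150·0.9643 = 144.6 mg/L.

145 mg/L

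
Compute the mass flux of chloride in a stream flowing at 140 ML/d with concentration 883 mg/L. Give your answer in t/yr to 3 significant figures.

140 ML/d = 1.62 m³/s.
Mass flux = Q·C = 1.62 m³/s × 883 g/m³ = 1431 g/s.
= 1431 g/s × 31.56 = 4.515e+04 t/yr.

45200 t/yr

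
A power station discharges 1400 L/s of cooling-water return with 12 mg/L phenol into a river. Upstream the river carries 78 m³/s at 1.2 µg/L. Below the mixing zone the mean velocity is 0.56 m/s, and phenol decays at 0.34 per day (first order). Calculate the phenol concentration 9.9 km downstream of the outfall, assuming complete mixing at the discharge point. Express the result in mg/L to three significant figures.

0.198 mg/L

1400 L/s = 1.4 m³/s.
1.2 µg/L = 0.0012 mg/L.
After complete mixing, C₀ = (1.4·12 + 78·0.0012) / 79.4 = 0.2128 mg/L.
Travel time t = 9900 m / 0.56 m/s = 1.768e+04 s = 0.2046 d.
C = 0.2128·exp(−0.34·0.2046) = 0.2128·0.9328 = 0.1985 mg/L.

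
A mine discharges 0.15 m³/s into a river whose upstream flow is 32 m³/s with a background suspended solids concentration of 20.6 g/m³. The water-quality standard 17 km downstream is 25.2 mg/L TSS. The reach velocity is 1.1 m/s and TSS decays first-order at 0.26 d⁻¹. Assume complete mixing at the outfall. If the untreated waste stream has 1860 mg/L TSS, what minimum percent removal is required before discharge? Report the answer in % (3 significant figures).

32.1 %

Travel time to the compliance point: t = 1.7e+04/1.1 = 1.545e+04 s = 0.1789 d; decay factor exp(−0.26·0.1789) = 0.9546.
So the concentration just after mixing may be at most 25.2/0.9546 = 26.4 mg/L.
Mass balance: 26.4·32.15 = 0.15·Cₑ + 32·20.6.
Cₑ = (848.7 − 659.2) / 0.15 = 1264 mg/L.
Required removal = 1 − 1264/1860 = 32.06 %.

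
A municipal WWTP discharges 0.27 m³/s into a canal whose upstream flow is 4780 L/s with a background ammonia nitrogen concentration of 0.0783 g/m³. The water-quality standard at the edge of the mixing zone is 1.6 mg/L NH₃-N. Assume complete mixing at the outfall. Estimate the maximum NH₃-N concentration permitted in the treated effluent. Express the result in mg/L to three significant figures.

4780 L/s = 4.78 m³/s.
Mass balance: 1.6·5.05 = 0.27·Cₑ + 4.78·0.0783.
Cₑ = (8.08 − 0.3743) / 0.27 = 28.54 mg/L.

28.5 mg/L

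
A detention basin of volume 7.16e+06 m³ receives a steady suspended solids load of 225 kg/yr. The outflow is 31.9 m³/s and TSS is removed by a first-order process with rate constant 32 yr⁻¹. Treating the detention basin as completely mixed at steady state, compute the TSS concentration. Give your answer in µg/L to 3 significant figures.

0.182 µg/L

Outflow Q = 31.9 m³/s × 3.156e+07 s/yr = 1.007e+09 m³/yr.
Steady-state CSTR mass balance: W = Q·C + k·V·C, so C = W/(Q + kV).
Q + kV = 1.007e+09 + 32·7.16e+06 = 1.236e+09 m³/yr.
C = 225/1.236e+09 = 1.821e-07 kg/m³ = 0.0001821 mg/L = 0.1821 µg/L.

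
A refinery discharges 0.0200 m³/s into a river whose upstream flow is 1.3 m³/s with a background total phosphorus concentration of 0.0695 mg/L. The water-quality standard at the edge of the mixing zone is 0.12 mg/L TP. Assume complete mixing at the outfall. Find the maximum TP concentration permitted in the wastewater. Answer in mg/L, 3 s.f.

3.40 mg/L

Mass balance: 0.12·1.32 = 0.02·Cₑ + 1.3·0.0695.
Cₑ = (0.1584 − 0.09035) / 0.02 = 3.402 mg/L.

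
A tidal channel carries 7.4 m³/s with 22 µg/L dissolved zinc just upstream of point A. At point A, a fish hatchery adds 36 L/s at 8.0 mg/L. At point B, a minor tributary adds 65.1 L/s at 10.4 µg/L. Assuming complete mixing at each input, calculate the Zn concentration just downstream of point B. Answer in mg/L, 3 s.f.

0.0602 mg/L

22 µg/L = 0.022 mg/L.
36 L/s = 0.036 m³/s.
After input A: C = (7.4·0.022 + 0.036·8) / 7.436 = 0.06062 mg/L.
65.1 L/s = 0.0651 m³/s.
10.4 µg/L = 0.0104 mg/L.
After input B: C = (7.436·0.06062 + 0.0651·0.0104) / 7.501 = 0.06019 mg/L.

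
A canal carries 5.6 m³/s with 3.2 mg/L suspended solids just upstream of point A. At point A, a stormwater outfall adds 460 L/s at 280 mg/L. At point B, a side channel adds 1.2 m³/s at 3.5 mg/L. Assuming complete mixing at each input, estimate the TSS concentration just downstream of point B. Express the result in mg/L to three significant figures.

20.8 mg/L

460 L/s = 0.46 m³/s.
After input A: C = (5.6·3.2 + 0.46·280) / 6.06 = 24.21 mg/L.
After input B: C = (6.06·24.21 + 1.2·3.5) / 7.26 = 20.79 mg/L.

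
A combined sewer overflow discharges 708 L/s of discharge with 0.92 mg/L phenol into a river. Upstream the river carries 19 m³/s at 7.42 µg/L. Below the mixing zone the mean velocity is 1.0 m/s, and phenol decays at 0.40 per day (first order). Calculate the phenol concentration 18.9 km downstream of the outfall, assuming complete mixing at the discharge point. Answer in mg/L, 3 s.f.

708 L/s = 0.708 m³/s.
7.42 µg/L = 0.00742 mg/L.
After complete mixing, C₀ = (0.708·0.92 + 19·0.00742) / 19.71 = 0.0402 mg/L.
Travel time t = 1.89e+04 m / 1.0 m/s = 1.89e+04 s = 0.2188 d.
C = 0.0402·exp(−0.40·0.2188) = 0.0402·0.9162 = 0.03684 mg/L.

0.0368 mg/L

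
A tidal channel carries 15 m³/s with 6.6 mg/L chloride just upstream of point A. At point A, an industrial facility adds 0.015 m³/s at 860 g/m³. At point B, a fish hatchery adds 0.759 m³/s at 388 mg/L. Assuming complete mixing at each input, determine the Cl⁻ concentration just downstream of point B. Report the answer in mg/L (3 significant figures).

After input A: C = (15·6.6 + 0.015·860) / 15.02 = 7.453 mg/L.
After input B: C = (15.02·7.453 + 0.759·388) / 15.77 = 25.76 mg/L.

25.8 mg/L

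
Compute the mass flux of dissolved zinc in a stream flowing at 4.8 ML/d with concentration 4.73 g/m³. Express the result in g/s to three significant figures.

4.8 ML/d = 0.05556 m³/s.
Mass flux = Q·C = 0.05556 m³/s × 4.73 g/m³ = 0.2628 g/s.

0.263 g/s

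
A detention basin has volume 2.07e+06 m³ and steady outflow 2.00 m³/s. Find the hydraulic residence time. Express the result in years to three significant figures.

Q = 2.00 m³/s × 3.156e+07 s/yr = 6.312e+07 m³/yr.
Hydraulic residence time τ = V/Q = 2.07e+06/6.312e+07 = 0.0328 yr.

0.0328 yr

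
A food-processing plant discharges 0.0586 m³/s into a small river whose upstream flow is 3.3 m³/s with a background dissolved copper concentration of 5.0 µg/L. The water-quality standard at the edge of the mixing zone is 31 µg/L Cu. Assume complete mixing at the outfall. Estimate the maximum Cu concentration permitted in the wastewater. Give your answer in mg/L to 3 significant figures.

1.50 mg/L

5.0 µg/L = 0.005 mg/L.
31 µg/L = 0.031 mg/L.
Mass balance: 0.031·3.359 = 0.0586·Cₑ + 3.3·0.005.
Cₑ = (0.1041 − 0.0165) / 0.0586 = 1.495 mg/L.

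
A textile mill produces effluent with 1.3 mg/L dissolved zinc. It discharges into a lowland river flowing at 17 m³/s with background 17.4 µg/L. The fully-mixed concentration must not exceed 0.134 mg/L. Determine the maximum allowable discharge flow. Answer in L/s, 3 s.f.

1700 L/s

17.4 µg/L = 0.0174 mg/L.
Mass balance at complete mixing: C_std·(Q_w + Q_r) = Q_w·C_e + Q_r·C_b.
Rearranging, Q_w = Q_r·(C_std − C_b)/(C_e − C_std) = 17·(0.134 − 0.0174) / (1.3 − 0.134) = 1.7 m³/s.
= 1700 L/s.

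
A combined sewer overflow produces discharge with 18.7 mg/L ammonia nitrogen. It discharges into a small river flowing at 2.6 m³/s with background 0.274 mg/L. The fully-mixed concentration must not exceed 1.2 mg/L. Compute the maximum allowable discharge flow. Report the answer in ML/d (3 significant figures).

11.9 ML/d

Mass balance at complete mixing: C_std·(Q_w + Q_r) = Q_w·C_e + Q_r·C_b.
Rearranging, Q_w = Q_r·(C_std − C_b)/(C_e − C_std) = 2.6·(1.2 − 0.274) / (18.7 − 1.2) = 0.1376 m³/s.
= 11.89 ML/d.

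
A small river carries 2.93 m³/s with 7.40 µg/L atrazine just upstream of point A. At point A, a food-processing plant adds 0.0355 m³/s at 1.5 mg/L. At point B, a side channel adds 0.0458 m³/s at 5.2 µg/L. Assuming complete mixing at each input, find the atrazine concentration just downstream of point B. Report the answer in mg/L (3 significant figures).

7.40 µg/L = 0.0074 mg/L.
After input A: C = (2.93·0.0074 + 0.0355·1.5) / 2.966 = 0.02527 mg/L.
5.2 µg/L = 0.0052 mg/L.
After input B: C = (2.966·0.02527 + 0.0458·0.0052) / 3.011 = 0.02496 mg/L.

0.0250 mg/L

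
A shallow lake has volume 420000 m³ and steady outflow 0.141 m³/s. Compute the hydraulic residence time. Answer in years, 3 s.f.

0.0944 yr

Q = 0.141 m³/s × 3.156e+07 s/yr = 4.45e+06 m³/yr.
Hydraulic residence time τ = V/Q = 420000/4.45e+06 = 0.09439 yr.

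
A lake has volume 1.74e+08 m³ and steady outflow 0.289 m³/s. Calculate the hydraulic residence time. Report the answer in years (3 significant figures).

Q = 0.289 m³/s × 3.156e+07 s/yr = 9.12e+06 m³/yr.
Hydraulic residence time τ = V/Q = 1.74e+08/9.12e+06 = 19.08 yr.

19.1 yr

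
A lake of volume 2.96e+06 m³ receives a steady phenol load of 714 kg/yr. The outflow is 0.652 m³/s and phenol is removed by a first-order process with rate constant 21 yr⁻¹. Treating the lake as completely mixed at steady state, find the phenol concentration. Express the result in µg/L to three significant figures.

Outflow Q = 0.652 m³/s × 3.156e+07 s/yr = 2.058e+07 m³/yr.
Steady-state CSTR mass balance: W = Q·C + k·V·C, so C = W/(Q + kV).
Q + kV = 2.058e+07 + 21·2.96e+06 = 8.274e+07 m³/yr.
C = 714/8.274e+07 = 8.63e-06 kg/m³ = 0.00863 mg/L = 8.63 µg/L.

8.63 µg/L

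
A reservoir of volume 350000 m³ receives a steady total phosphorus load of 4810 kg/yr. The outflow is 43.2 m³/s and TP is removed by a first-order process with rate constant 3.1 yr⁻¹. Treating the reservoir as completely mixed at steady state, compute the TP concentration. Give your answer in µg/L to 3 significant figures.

Outflow Q = 43.2 m³/s × 3.156e+07 s/yr = 1.363e+09 m³/yr.
Steady-state CSTR mass balance: W = Q·C + k·V·C, so C = W/(Q + kV).
Q + kV = 1.363e+09 + 3.1·350000 = 1.364e+09 m³/yr.
C = 4810/1.364e+09 = 3.525e-06 kg/m³ = 0.003525 mg/L = 3.525 µg/L.

3.53 µg/L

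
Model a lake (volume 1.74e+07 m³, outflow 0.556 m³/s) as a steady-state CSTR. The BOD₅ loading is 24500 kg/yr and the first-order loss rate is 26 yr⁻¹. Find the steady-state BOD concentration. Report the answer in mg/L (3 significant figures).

Outflow Q = 0.556 m³/s × 3.156e+07 s/yr = 1.755e+07 m³/yr.
Steady-state CSTR mass balance: W = Q·C + k·V·C, so C = W/(Q + kV).
Q + kV = 1.755e+07 + 26·1.74e+07 = 4.699e+08 m³/yr.
C = 24500/4.699e+08 = 5.213e-05 kg/m³ = 0.05213 mg/L.

0.0521 mg/L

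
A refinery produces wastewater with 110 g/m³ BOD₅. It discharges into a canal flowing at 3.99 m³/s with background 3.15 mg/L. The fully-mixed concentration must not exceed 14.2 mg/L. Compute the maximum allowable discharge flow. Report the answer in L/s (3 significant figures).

Mass balance at complete mixing: C_std·(Q_w + Q_r) = Q_w·C_e + Q_r·C_b.
Rearranging, Q_w = Q_r·(C_std − C_b)/(C_e − C_std) = 3.99·(14.2 − 3.15) / (110 − 14.2) = 0.4602 m³/s.
= 460.2 L/s.

460 L/s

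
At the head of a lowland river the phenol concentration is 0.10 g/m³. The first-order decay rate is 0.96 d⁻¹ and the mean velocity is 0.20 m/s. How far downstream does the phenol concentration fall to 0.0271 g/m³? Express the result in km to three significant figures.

From C = C₀·e^(−kt), t = ln(C₀/C)/k = ln(0.10/0.0271)/0.96 = 1.306/0.96 = 1.36 d.
Distance = v·t = 0.20 m/s × 1.175e+05 s = 2.35e+04 m = 23.5 km.

23.5 km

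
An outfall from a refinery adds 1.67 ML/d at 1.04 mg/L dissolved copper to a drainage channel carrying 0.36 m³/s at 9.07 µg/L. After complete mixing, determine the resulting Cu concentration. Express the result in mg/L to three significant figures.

1.67 ML/d = 0.01933 m³/s.
9.07 µg/L = 0.00907 mg/L.
Conservation of mass across the mixing zone: C = (0.01933·1.04 + 0.36·0.00907) / (0.01933 + 0.36) = 0.02337/0.3793 = 0.0616 mg/L.

0.0616 mg/L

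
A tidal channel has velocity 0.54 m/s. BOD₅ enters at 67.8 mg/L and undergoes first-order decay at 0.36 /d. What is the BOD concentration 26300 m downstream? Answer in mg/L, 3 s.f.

Travel time t = 26300 m / 0.54 m/s = 2.63e+04/0.54 = 4.87e+04 s = 0.5637 d.
First-order decay: C = 67.8·exp(−0.36·0.5637) = 67.8·0.8163 = 55.35 mg/L.

55.3 mg/L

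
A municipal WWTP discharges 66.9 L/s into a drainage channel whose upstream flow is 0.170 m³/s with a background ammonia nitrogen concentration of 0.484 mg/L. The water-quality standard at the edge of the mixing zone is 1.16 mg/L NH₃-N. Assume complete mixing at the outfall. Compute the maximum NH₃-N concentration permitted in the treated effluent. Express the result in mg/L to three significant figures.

2.88 mg/L

66.9 L/s = 0.0669 m³/s.
Mass balance: 1.16·0.2369 = 0.0669·Cₑ + 0.17·0.484.
Cₑ = (0.2748 − 0.08228) / 0.0669 = 2.878 mg/L.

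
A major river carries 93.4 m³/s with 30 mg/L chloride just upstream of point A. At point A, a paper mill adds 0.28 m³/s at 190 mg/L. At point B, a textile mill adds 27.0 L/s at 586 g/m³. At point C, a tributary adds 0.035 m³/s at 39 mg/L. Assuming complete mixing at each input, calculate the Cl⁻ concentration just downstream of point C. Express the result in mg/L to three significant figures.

30.6 mg/L

After input A: C = (93.4·30 + 0.28·190) / 93.68 = 30.48 mg/L.
27.0 L/s = 0.027 m³/s.
After input B: C = (93.68·30.48 + 0.027·586) / 93.71 = 30.64 mg/L.
After input C: C = (93.71·30.64 + 0.035·39) / 93.74 = 30.64 mg/L.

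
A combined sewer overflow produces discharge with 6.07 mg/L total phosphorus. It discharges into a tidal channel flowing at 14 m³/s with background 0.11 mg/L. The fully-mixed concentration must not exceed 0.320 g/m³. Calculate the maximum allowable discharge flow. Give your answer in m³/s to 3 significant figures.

0.511 m³/s

Mass balance at complete mixing: C_std·(Q_w + Q_r) = Q_w·C_e + Q_r·C_b.
Rearranging, Q_w = Q_r·(C_std − C_b)/(C_e − C_std) = 14·(0.32 − 0.11) / (6.07 − 0.32) = 0.5113 m³/s.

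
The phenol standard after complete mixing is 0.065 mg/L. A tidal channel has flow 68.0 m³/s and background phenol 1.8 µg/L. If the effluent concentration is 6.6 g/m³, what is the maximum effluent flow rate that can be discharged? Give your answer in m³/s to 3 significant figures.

0.658 m³/s

1.8 µg/L = 0.0018 mg/L.
Mass balance at complete mixing: C_std·(Q_w + Q_r) = Q_w·C_e + Q_r·C_b.
Rearranging, Q_w = Q_r·(C_std − C_b)/(C_e − C_std) = 68.0·(0.065 − 0.0018) / (6.6 − 0.065) = 0.6576 m³/s.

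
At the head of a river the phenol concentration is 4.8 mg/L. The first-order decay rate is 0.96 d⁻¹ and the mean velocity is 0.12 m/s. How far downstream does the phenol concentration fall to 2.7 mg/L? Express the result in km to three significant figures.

From C = C₀·e^(−kt), t = ln(C₀/C)/k = ln(4.8/2.7)/0.96 = 0.5754/0.96 = 0.5993 d.
Distance = v·t = 0.12 m/s × 5.178e+04 s = 6214 m = 6.214 km.

6.21 km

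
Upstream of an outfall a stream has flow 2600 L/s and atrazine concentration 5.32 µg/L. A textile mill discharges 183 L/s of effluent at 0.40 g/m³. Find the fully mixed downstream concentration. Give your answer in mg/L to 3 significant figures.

0.0313 mg/L

183 L/s = 0.183 m³/s.
2600 L/s = 2.6 m³/s.
5.32 µg/L = 0.00532 mg/L.
Flow-weighted mixing gives C = (0.183·0.4 + 2.6·0.00532) / (0.183 + 2.6) = 0.08703/2.783 = 0.03127 mg/L.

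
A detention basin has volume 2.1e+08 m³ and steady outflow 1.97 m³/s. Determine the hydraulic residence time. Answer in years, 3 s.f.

Q = 1.97 m³/s × 3.156e+07 s/yr = 6.217e+07 m³/yr.
Hydraulic residence time τ = V/Q = 2.1e+08/6.217e+07 = 3.378 yr.

3.38 yr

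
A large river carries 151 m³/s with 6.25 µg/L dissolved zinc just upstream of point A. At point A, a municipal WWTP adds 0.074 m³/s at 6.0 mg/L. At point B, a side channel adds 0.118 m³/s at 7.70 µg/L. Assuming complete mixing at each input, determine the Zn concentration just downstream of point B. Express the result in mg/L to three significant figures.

6.25 µg/L = 0.00625 mg/L.
After input A: C = (151·0.00625 + 0.074·6) / 151.1 = 0.009186 mg/L.
7.70 µg/L = 0.0077 mg/L.
After input B: C = (151.1·0.009186 + 0.118·0.0077) / 151.2 = 0.009185 mg/L.

0.00918 mg/L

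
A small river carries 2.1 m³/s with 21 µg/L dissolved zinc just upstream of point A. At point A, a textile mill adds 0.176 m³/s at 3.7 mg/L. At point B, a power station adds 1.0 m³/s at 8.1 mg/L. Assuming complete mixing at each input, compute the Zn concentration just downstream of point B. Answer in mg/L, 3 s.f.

2.68 mg/L

21 µg/L = 0.021 mg/L.
After input A: C = (2.1·0.021 + 0.176·3.7) / 2.276 = 0.3055 mg/L.
After input B: C = (2.276·0.3055 + 1·8.1) / 3.276 = 2.685 mg/L.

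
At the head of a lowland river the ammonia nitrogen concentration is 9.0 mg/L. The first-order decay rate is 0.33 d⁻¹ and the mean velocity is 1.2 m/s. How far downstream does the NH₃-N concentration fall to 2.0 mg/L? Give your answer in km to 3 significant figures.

From C = C₀·e^(−kt), t = ln(C₀/C)/k = ln(9.0/2.0)/0.33 = 1.504/0.33 = 4.558 d.
Distance = v·t = 1.2 m/s × 3.938e+05 s = 4.726e+05 m = 472.6 km.

473 km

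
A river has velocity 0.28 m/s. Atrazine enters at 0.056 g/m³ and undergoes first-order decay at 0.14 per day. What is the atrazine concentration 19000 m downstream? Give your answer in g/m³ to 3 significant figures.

Travel time t = 19000 m / 0.28 m/s = 1.9e+04/0.28 = 6.786e+04 s = 0.7854 d.
First-order decay: C = 0.056·exp(−0.14·0.7854) = 0.056·0.8959 = 0.05017 g/m³.

0.0502 g/m³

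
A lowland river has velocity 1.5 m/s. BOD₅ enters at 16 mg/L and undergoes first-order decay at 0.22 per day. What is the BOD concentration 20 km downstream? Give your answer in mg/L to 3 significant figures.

Travel time t = 20 km / 1.5 m/s = 2e+04/1.5 = 1.333e+04 s = 0.1543 d.
First-order decay: C = 16·exp(−0.22·0.1543) = 16·0.9666 = 15.47 mg/L.

15.5 mg/L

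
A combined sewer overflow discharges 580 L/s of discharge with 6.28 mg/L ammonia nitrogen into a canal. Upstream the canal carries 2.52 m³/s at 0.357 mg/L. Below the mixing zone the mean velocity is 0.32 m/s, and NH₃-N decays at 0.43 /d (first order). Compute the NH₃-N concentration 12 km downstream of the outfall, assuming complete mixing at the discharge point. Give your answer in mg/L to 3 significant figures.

1.22 mg/L

580 L/s = 0.58 m³/s.
After complete mixing, C₀ = (0.58·6.28 + 2.52·0.357) / 3.1 = 1.465 mg/L.
Travel time t = 1.2e+04 m / 0.32 m/s = 3.75e+04 s = 0.434 d.
C = 1.465·exp(−0.43·0.434) = 1.465·0.8297 = 1.216 mg/L.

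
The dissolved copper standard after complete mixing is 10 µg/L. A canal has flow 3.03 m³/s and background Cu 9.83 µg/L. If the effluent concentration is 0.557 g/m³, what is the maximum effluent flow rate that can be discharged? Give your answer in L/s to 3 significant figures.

0.942 L/s

9.83 µg/L = 0.00983 mg/L.
10 µg/L = 0.01 mg/L.
Mass balance at complete mixing: C_std·(Q_w + Q_r) = Q_w·C_e + Q_r·C_b.
Rearranging, Q_w = Q_r·(C_std − C_b)/(C_e − C_std) = 3.03·(0.01 − 0.00983) / (0.557 − 0.01) = 0.0009417 m³/s.
= 0.9417 L/s.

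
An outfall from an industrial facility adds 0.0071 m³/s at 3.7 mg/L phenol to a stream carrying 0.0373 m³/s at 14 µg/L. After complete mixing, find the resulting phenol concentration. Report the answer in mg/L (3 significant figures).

0.603 mg/L

14 µg/L = 0.014 mg/L.
Flow-weighted mixing gives C = (0.0071·3.7 + 0.0373·0.014) / (0.0071 + 0.0373) = 0.02679/0.0444 = 0.6034 mg/L.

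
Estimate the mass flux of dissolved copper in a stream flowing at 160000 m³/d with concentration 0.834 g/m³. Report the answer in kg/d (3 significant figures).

133 kg/d

160000 m³/d = 1.852 m³/s.
Mass flux = Q·C = 1.852 m³/s × 0.834 g/m³ = 1.544 g/s.
= 1.544 g/s × 86.4 = 133.4 kg/d.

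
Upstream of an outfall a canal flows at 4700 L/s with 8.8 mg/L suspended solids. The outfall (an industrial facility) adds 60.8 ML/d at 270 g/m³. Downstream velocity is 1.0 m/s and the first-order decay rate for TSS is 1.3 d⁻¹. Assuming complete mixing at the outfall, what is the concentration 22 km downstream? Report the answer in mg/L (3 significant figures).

60.8 ML/d = 0.7037 m³/s.
4700 L/s = 4.7 m³/s.
After complete mixing, C₀ = (0.7037·270 + 4.7·8.8) / 5.404 = 42.82 mg/L.
Travel time t = 2.2e+04 m / 1.0 m/s = 2.2e+04 s = 0.2546 d.
C = 42.82·exp(−1.3·0.2546) = 42.82·0.7182 = 30.75 mg/L.

30.7 mg/L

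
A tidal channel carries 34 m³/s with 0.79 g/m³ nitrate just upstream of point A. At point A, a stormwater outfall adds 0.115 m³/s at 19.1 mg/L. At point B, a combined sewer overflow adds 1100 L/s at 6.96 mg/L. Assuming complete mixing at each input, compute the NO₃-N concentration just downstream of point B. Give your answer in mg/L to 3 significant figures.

After input A: C = (34·0.79 + 0.115·19.1) / 34.12 = 0.8517 mg/L.
1100 L/s = 1.1 m³/s.
After input B: C = (34.12·0.8517 + 1.1·6.96) / 35.22 = 1.043 mg/L.

1.04 mg/L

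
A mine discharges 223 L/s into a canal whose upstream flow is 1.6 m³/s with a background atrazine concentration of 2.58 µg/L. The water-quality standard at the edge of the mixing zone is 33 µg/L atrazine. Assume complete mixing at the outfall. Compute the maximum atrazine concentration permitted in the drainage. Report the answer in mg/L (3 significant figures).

223 L/s = 0.223 m³/s.
2.58 µg/L = 0.00258 mg/L.
33 µg/L = 0.033 mg/L.
Mass balance: 0.033·1.823 = 0.223·Cₑ + 1.6·0.00258.
Cₑ = (0.06016 − 0.004128) / 0.223 = 0.2513 mg/L.

0.251 mg/L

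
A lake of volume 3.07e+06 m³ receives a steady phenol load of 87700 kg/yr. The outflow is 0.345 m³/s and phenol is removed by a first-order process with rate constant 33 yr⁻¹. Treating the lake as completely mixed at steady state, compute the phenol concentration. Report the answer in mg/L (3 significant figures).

Outflow Q = 0.345 m³/s × 3.156e+07 s/yr = 1.089e+07 m³/yr.
Steady-state CSTR mass balance: W = Q·C + k·V·C, so C = W/(Q + kV).
Q + kV = 1.089e+07 + 33·3.07e+06 = 1.122e+08 m³/yr.
C = 87700/1.122e+08 = 0.0007817 kg/m³ = 0.7817 mg/L.

0.782 mg/L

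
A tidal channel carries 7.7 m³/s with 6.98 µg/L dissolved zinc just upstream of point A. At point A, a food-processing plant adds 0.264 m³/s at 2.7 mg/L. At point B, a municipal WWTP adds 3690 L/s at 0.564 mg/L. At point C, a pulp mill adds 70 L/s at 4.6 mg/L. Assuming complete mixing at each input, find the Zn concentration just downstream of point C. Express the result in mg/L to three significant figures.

6.98 µg/L = 0.00698 mg/L.
After input A: C = (7.7·0.00698 + 0.264·2.7) / 7.964 = 0.09625 mg/L.
3690 L/s = 3.69 m³/s.
After input B: C = (7.964·0.09625 + 3.69·0.564) / 11.65 = 0.2444 mg/L.
70 L/s = 0.07 m³/s.
After input C: C = (11.65·0.2444 + 0.07·4.6) / 11.72 = 0.2704 mg/L.

0.270 mg/L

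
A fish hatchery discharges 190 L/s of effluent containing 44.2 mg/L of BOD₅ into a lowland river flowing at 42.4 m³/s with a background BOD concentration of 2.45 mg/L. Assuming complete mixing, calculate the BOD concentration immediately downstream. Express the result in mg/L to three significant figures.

190 L/s = 0.19 m³/s.
Conservation of mass across the mixing zone: C = (0.19·44.2 + 42.4·2.45) / (0.19 + 42.4) = 112.3/42.59 = 2.636 mg/L.

2.64 mg/L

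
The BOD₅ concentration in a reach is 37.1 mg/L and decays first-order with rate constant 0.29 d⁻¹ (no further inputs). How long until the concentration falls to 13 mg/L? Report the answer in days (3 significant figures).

3.62 d

t = ln(C₀/C)/k = ln(37.1/13)/0.29 = 1.049/0.29 = 3.616 d.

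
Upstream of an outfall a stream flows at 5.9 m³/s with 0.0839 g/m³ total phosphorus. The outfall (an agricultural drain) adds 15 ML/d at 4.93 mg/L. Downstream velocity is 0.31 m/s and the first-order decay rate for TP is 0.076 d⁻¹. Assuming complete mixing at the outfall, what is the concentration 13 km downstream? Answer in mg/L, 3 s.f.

0.214 mg/L

15 ML/d = 0.1736 m³/s.
After complete mixing, C₀ = (0.1736·4.93 + 5.9·0.0839) / 6.074 = 0.2224 mg/L.
Travel time t = 1.3e+04 m / 0.31 m/s = 4.194e+04 s = 0.4854 d.
C = 0.2224·exp(−0.076·0.4854) = 0.2224·0.9638 = 0.2144 mg/L.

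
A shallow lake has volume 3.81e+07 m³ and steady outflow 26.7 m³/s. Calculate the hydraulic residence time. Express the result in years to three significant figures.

Q = 26.7 m³/s × 3.156e+07 s/yr = 8.426e+08 m³/yr.
Hydraulic residence time τ = V/Q = 3.81e+07/8.426e+08 = 0.04522 yr.

0.0452 yr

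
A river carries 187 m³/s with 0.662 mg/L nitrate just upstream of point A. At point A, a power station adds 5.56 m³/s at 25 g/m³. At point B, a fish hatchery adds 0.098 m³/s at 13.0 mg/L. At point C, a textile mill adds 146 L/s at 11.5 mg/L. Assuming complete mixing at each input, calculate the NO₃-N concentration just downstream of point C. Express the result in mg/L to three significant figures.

After input A: C = (187·0.662 + 5.56·25) / 192.6 = 1.365 mg/L.
After input B: C = (192.6·1.365 + 0.098·13) / 192.7 = 1.371 mg/L.
146 L/s = 0.146 m³/s.
After input C: C = (192.7·1.371 + 0.146·11.5) / 192.8 = 1.378 mg/L.

1.38 mg/L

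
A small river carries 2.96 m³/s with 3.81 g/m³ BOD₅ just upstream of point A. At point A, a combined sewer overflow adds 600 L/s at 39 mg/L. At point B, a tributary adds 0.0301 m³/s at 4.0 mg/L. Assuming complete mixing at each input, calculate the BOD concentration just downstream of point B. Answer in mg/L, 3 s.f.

9.69 mg/L

600 L/s = 0.6 m³/s.
After input A: C = (2.96·3.81 + 0.6·39) / 3.56 = 9.741 mg/L.
After input B: C = (3.56·9.741 + 0.0301·4) / 3.59 = 9.693 mg/L.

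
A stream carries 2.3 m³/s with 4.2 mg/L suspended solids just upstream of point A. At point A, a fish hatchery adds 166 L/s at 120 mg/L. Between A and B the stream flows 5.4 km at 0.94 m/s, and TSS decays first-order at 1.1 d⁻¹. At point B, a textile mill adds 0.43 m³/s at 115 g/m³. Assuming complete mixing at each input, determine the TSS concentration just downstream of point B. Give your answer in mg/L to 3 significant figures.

26.6 mg/L

166 L/s = 0.166 m³/s.
After input A: C = (2.3·4.2 + 0.166·120) / 2.466 = 12 mg/L.
Over the 5.4 km reach to input B (t = 5745 s = 0.06649 d), decay gives C = 12·exp(−1.1·0.06649) = 11.15 mg/L.
After input B: C = (2.466·11.15 + 0.43·115) / 2.896 = 26.57 mg/L.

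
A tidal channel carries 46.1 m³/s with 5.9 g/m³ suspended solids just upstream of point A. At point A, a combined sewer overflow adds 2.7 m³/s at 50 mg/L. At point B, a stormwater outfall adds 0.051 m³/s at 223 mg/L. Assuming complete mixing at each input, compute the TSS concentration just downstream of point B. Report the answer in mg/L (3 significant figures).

After input A: C = (46.1·5.9 + 2.7·50) / 48.8 = 8.34 mg/L.
After input B: C = (48.8·8.34 + 0.051·223) / 48.85 = 8.564 mg/L.

8.56 mg/L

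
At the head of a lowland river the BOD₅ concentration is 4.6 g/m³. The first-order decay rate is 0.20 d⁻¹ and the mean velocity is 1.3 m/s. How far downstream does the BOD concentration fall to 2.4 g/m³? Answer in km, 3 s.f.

From C = C₀·e^(−kt), t = ln(C₀/C)/k = ln(4.6/2.4)/0.20 = 0.6506/0.20 = 3.253 d.
Distance = v·t = 1.3 m/s × 2.811e+05 s = 3.654e+05 m = 365.4 km.

365 km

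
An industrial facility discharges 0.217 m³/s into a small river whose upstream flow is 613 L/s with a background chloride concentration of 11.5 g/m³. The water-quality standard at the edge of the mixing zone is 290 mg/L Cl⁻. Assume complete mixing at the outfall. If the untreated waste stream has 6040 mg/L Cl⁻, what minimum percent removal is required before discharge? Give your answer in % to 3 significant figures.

82.2 %

613 L/s = 0.613 m³/s.
Mass balance: 290·0.83 = 0.217·Cₑ + 0.613·11.5.
Cₑ = (240.7 − 7.05) / 0.217 = 1077 mg/L.
Required removal = 1 − 1077/6040 = 82.17 %.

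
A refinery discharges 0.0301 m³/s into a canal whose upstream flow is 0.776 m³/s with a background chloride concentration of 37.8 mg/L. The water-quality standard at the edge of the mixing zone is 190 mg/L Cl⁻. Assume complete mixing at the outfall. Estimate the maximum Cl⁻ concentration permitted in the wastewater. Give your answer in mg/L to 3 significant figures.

Mass balance: 190·0.8061 = 0.0301·Cₑ + 0.776·37.8.
Cₑ = (153.2 − 29.33) / 0.0301 = 4114 mg/L.

4110 mg/L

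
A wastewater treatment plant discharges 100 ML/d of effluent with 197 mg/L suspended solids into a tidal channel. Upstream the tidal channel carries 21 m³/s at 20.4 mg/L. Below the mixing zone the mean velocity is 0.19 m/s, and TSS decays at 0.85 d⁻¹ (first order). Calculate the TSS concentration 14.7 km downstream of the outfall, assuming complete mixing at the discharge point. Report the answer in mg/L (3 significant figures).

13.8 mg/L

100 ML/d = 1.157 m³/s.
After complete mixing, C₀ = (1.157·197 + 21·20.4) / 22.16 = 29.62 mg/L.
Travel time t = 1.47e+04 m / 0.19 m/s = 7.737e+04 s = 0.8955 d.
C = 29.62·exp(−0.85·0.8955) = 29.62·0.4671 = 13.84 mg/L.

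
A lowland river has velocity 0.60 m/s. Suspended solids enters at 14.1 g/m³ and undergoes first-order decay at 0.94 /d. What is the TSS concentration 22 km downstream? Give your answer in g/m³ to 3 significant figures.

9.46 g/m³

Travel time t = 22 km / 0.60 m/s = 2.2e+04/0.60 = 3.667e+04 s = 0.4244 d.
First-order decay: C = 14.1·exp(−0.94·0.4244) = 14.1·0.671 = 9.462 g/m³.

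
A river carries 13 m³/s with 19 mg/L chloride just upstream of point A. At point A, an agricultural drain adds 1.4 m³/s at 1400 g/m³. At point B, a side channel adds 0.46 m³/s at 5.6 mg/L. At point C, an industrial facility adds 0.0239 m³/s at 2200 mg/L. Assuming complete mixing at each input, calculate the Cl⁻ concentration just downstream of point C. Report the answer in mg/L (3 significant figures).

152 mg/L

After input A: C = (13·19 + 1.4·1400) / 14.4 = 153.3 mg/L.
After input B: C = (14.4·153.3 + 0.46·5.6) / 14.86 = 148.7 mg/L.
After input C: C = (14.86·148.7 + 0.0239·2200) / 14.88 = 152 mg/L.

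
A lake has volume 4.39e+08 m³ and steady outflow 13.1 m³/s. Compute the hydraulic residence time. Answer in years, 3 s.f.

Q = 13.1 m³/s × 3.156e+07 s/yr = 4.134e+08 m³/yr.
Hydraulic residence time τ = V/Q = 4.39e+08/4.134e+08 = 1.062 yr.

1.06 yr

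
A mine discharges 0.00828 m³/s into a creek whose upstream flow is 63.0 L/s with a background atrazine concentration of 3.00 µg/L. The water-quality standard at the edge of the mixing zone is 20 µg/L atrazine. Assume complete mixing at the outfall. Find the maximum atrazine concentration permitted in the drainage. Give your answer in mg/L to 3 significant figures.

0.149 mg/L

63.0 L/s = 0.063 m³/s.
3.00 µg/L = 0.003 mg/L.
20 µg/L = 0.02 mg/L.
Mass balance: 0.02·0.07128 = 0.00828·Cₑ + 0.063·0.003.
Cₑ = (0.001426 − 0.000189) / 0.00828 = 0.1493 mg/L.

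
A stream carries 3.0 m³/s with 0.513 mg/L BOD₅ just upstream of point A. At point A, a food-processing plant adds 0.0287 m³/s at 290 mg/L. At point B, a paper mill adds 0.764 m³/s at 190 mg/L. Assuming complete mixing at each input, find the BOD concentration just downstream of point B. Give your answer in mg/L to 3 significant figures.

After input A: C = (3·0.513 + 0.0287·290) / 3.029 = 3.256 mg/L.
After input B: C = (3.029·3.256 + 0.764·190) / 3.793 = 40.87 mg/L.

40.9 mg/L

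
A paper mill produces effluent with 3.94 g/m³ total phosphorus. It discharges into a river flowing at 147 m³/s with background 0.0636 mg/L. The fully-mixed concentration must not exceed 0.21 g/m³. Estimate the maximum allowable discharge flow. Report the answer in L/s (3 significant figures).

Mass balance at complete mixing: C_std·(Q_w + Q_r) = Q_w·C_e + Q_r·C_b.
Rearranging, Q_w = Q_r·(C_std − C_b)/(C_e − C_std) = 147·(0.21 − 0.0636) / (3.94 − 0.21) = 5.77 m³/s.
= 5770 L/s.

5770 L/s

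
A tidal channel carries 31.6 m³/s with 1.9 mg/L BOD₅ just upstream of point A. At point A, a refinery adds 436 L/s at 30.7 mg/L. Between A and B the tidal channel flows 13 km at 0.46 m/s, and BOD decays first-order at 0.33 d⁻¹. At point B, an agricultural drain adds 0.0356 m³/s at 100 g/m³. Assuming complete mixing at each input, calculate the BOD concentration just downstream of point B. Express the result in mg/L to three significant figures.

436 L/s = 0.436 m³/s.
After input A: C = (31.6·1.9 + 0.436·30.7) / 32.04 = 2.292 mg/L.
Over the 13 km reach to input B (t = 2.826e+04 s = 0.3271 d), decay gives C = 2.292·exp(−0.33·0.3271) = 2.057 mg/L.
After input B: C = (32.04·2.057 + 0.0356·100) / 32.07 = 2.166 mg/L.

2.17 mg/L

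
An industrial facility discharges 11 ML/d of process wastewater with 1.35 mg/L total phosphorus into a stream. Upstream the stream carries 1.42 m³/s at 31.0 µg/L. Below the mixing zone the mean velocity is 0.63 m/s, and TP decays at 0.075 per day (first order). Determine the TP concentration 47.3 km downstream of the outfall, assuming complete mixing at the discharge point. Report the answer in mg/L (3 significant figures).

0.131 mg/L

11 ML/d = 0.1273 m³/s.
31.0 µg/L = 0.031 mg/L.
After complete mixing, C₀ = (0.1273·1.35 + 1.42·0.031) / 1.547 = 0.1395 mg/L.
Travel time t = 4.73e+04 m / 0.63 m/s = 7.508e+04 s = 0.869 d.
C = 0.1395·exp(−0.075·0.869) = 0.1395·0.9369 = 0.1307 mg/L.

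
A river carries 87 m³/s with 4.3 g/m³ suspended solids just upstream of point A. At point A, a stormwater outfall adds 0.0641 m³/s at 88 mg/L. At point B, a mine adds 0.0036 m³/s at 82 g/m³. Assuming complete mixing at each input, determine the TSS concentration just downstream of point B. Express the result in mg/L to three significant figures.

4.36 mg/L

After input A: C = (87·4.3 + 0.0641·88) / 87.06 = 4.362 mg/L.
After input B: C = (87.06·4.362 + 0.0036·82) / 87.07 = 4.365 mg/L.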